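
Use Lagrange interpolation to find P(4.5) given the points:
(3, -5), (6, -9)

Lagrange interpolation formula:
P(x) = Σ yᵢ × Lᵢ(x)
where Lᵢ(x) = Π_{j≠i} (x - xⱼ)/(xᵢ - xⱼ)

L_0(4.5) = (4.5 - 6)/(3 - 6) = 0.500000
L_1(4.5) = (4.5 - 3)/(6 - 3) = 0.500000

P(4.5) = (-5)×L_0(4.5) + (-9)×L_1(4.5)
P(4.5) = -7.000000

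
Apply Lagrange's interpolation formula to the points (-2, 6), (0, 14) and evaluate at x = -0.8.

Lagrange interpolation formula:
P(x) = Σ yᵢ × Lᵢ(x)
where Lᵢ(x) = Π_{j≠i} (x - xⱼ)/(xᵢ - xⱼ)

L_0(-0.8) = (-0.8 - 0)/(-2 - 0) = 0.400000
L_1(-0.8) = (-0.8 - (-2))/(0 - (-2)) = 0.600000

P(-0.8) = 6×L_0(-0.8) + 14×L_1(-0.8)
P(-0.8) = 10.800000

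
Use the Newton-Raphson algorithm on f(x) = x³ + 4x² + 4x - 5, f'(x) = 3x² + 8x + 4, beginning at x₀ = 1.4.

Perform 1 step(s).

f(x) = x³ + 4x² + 4x - 5
f'(x) = 3x² + 8x + 4
x₀ = 1.4

Newton-Raphson formula: x_{n+1} = x_n - f(x_n)/f'(x_n)

Iteration 1:
  f(1.400000) = 11.184000
  f'(1.400000) = 21.080000
  x_1 = 1.400000 - 11.184000/21.080000 = 0.869450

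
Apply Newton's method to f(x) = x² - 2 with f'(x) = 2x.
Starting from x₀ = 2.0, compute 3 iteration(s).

f(x) = x² - 2
f'(x) = 2x
x₀ = 2.0

Newton-Raphson formula: x_{n+1} = x_n - f(x_n)/f'(x_n)

Iteration 1:
  f(2.000000) = 2.000000
  f'(2.000000) = 4.000000
  x_1 = 2.000000 - 2.000000/4.000000 = 1.500000
Iteration 2:
  f(1.500000) = 0.250000
  f'(1.500000) = 3.000000
  x_2 = 1.500000 - 0.250000/3.000000 = 1.416667
Iteration 3:
  f(1.416667) = 0.006944
  f'(1.416667) = 2.833333
  x_3 = 1.416667 - 0.006944/2.833333 = 1.414216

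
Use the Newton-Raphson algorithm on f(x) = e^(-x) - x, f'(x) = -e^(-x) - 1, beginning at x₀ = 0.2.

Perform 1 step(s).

f(x) = e^(-x) - x
f'(x) = -e^(-x) - 1
x₀ = 0.2

Newton-Raphson formula: x_{n+1} = x_n - f(x_n)/f'(x_n)

Iteration 1:
  f(0.200000) = 0.618731
  f'(0.200000) = -1.818731
  x_1 = 0.200000 - 0.618731/(-1.818731) = 0.540199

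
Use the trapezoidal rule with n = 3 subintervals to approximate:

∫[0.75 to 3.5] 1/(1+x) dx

f(x) = 1/(1+x)
a = 0.75, b = 3.5, n = 3
h = (b - a)/n = 0.916667

Trapezoidal rule: (h/2)[f(x₀) + 2f(x₁) + 2f(x₂) + ... + f(xₙ)]

x_0 = 0.7500, f(x_0) = 0.571429, coefficient = 1
x_1 = 1.6667, f(x_1) = 0.375000, coefficient = 2
x_2 = 2.5833, f(x_2) = 0.279070, coefficient = 2
x_3 = 3.5000, f(x_3) = 0.222222, coefficient = 1

I ≈ (0.916667/2) × 2.101790 = 0.963321
Exact value: 0.944462
Error: 0.018859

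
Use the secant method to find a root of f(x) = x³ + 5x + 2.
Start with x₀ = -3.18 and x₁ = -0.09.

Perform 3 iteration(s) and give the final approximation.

f(x) = x³ + 5x + 2
x₀ = -3.18, x₁ = -0.09

Secant formula: x_{n+1} = x_n - f(x_n)(x_n - x_{n-1})/(f(x_n) - f(x_{n-1}))

Iteration 1:
  f(-3.180000) = -46.057432
  f(-0.090000) = 1.549271
  x_2 = -0.090000 - 1.549271×(-0.090000 - (-3.180000))/(1.549271 - (-46.057432))
       = -0.190558
Iteration 2:
  f(-0.090000) = 1.549271
  f(-0.190558) = 1.040289
  x_3 = -0.190558 - 1.040289×(-0.190558 - (-0.090000))/(1.040289 - 1.549271)
       = -0.396086
Iteration 3:
  f(-0.190558) = 1.040289
  f(-0.396086) = -0.042567
  x_4 = -0.396086 - (-0.042567)×(-0.396086 - (-0.190558))/(-0.042567 - 1.040289)
       = -0.388006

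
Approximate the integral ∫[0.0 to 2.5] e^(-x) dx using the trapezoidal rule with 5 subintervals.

f(x) = e^(-x)
a = 0.0, b = 2.5, n = 5
h = (b - a)/n = 0.500000

Trapezoidal rule: (h/2)[f(x₀) + 2f(x₁) + 2f(x₂) + ... + f(xₙ)]

x_0 = 0.0000, f(x_0) = 1.000000, coefficient = 1
x_1 = 0.5000, f(x_1) = 0.606531, coefficient = 2
x_2 = 1.0000, f(x_2) = 0.367879, coefficient = 2
x_3 = 1.5000, f(x_3) = 0.223130, coefficient = 2
x_4 = 2.0000, f(x_4) = 0.135335, coefficient = 2
x_5 = 2.5000, f(x_5) = 0.082085, coefficient = 1

I ≈ (0.500000/2) × 3.747836 = 0.936959
Exact value: 0.917915
Error: 0.019044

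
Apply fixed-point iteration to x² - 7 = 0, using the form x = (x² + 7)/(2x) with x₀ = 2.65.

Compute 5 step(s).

Equation: x² - 7 = 0
Fixed-point form: x = (x² + 7)/(2x)
x₀ = 2.65

x_1 = g(2.650000) = 2.645755
x_2 = g(2.645755) = 2.645751
x_3 = g(2.645751) = 2.645751
x_4 = g(2.645751) = 2.645751
x_5 = g(2.645751) = 2.645751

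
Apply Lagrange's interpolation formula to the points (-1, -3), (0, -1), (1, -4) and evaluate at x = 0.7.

Lagrange interpolation formula:
P(x) = Σ yᵢ × Lᵢ(x)
where Lᵢ(x) = Π_{j≠i} (x - xⱼ)/(xᵢ - xⱼ)

L_0(0.7) = (0.7 - 0)/(-1 - 0) × (0.7 - 1)/(-1 - 1) = -0.105000
L_1(0.7) = (0.7 - (-1))/(0 - (-1)) × (0.7 - 1)/(0 - 1) = 0.510000
L_2(0.7) = (0.7 - (-1))/(1 - (-1)) × (0.7 - 0)/(1 - 0) = 0.595000

P(0.7) = (-3)×L_0(0.7) + (-1)×L_1(0.7) + (-4)×L_2(0.7)
P(0.7) = -2.575000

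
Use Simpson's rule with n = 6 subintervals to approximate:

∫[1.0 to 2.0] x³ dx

f(x) = x³
a = 1.0, b = 2.0, n = 6
h = (b - a)/n = 0.166667

Simpson's rule: (h/3)[f(x₀) + 4f(x₁) + 2f(x₂) + ... + f(xₙ)]

x_0 = 1.0000, f(x_0) = 1.000000, coefficient = 1
x_1 = 1.1667, f(x_1) = 1.587963, coefficient = 4
x_2 = 1.3333, f(x_2) = 2.370370, coefficient = 2
x_3 = 1.5000, f(x_3) = 3.375000, coefficient = 4
x_4 = 1.6667, f(x_4) = 4.629630, coefficient = 2
x_5 = 1.8333, f(x_5) = 6.162037, coefficient = 4
x_6 = 2.0000, f(x_6) = 8.000000, coefficient = 1

I ≈ (0.166667/3) × 67.500000 = 3.750000
Exact value: 3.750000
Error: 0.000000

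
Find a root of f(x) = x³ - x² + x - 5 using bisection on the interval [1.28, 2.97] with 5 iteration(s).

f(x) = x³ - x² + x - 5
Initial interval: [1.28, 2.97]

Iteration 1:
  c_1 = (1.280000 + 2.970000)/2 = 2.125000
  f(c_1) = f(2.125000) = 2.205078
  f(a) × f(c) < 0, new interval: [1.280000, 2.125000]
Iteration 2:
  c_2 = (1.280000 + 2.125000)/2 = 1.702500
  f(c_2) = f(1.702500) = -1.261299
  f(a) × f(c) ≥ 0, new interval: [1.702500, 2.125000]
Iteration 3:
  c_3 = (1.702500 + 2.125000)/2 = 1.913750
  f(c_3) = f(1.913750) = 0.260304
  f(a) × f(c) < 0, new interval: [1.702500, 1.913750]
Iteration 4:
  c_4 = (1.702500 + 1.913750)/2 = 1.808125
  f(c_4) = f(1.808125) = -0.549859
  f(a) × f(c) ≥ 0, new interval: [1.808125, 1.913750]
Iteration 5:
  c_5 = (1.808125 + 1.913750)/2 = 1.860937
  f(c_5) = f(1.860937) = -0.157560
  f(a) × f(c) ≥ 0, new interval: [1.860937, 1.913750]

After 5 iteration(s), the approximation is c_5 = 1.860937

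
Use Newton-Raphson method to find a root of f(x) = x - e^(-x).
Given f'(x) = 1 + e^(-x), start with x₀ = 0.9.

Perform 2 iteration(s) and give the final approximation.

f(x) = x - e^(-x)
f'(x) = 1 + e^(-x)
x₀ = 0.9

Newton-Raphson formula: x_{n+1} = x_n - f(x_n)/f'(x_n)

Iteration 1:
  f(0.900000) = 0.493430
  f'(0.900000) = 1.406570
  x_1 = 0.900000 - 0.493430/1.406570 = 0.549196
Iteration 2:
  f(0.549196) = -0.028218
  f'(0.549196) = 1.577414
  x_2 = 0.549196 - (-0.028218)/1.577414 = 0.567085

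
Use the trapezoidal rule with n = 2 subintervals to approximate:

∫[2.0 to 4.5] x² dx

f(x) = x²
a = 2.0, b = 4.5, n = 2
h = (b - a)/n = 1.250000

Trapezoidal rule: (h/2)[f(x₀) + 2f(x₁) + 2f(x₂) + ... + f(xₙ)]

x_0 = 2.0000, f(x_0) = 4.000000, coefficient = 1
x_1 = 3.2500, f(x_1) = 10.562500, coefficient = 2
x_2 = 4.5000, f(x_2) = 20.250000, coefficient = 1

I ≈ (1.250000/2) × 45.375000 = 28.359375
Exact value: 27.708333
Error: 0.651042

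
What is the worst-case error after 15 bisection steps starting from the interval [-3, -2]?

Bisection error bound: |error| ≤ (b-a)/2^n
|error| ≤ (-2 - (-3))/2^15 = 1/2^15
|error| ≤ 0.0000305176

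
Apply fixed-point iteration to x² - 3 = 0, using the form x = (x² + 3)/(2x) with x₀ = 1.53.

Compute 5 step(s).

Equation: x² - 3 = 0
Fixed-point form: x = (x² + 3)/(2x)
x₀ = 1.53

x_1 = g(1.530000) = 1.745392
x_2 = g(1.745392) = 1.732102
x_3 = g(1.732102) = 1.732051
x_4 = g(1.732051) = 1.732051
x_5 = g(1.732051) = 1.732051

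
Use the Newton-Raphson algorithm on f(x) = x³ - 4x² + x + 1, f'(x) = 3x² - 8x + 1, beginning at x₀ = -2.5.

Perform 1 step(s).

f(x) = x³ - 4x² + x + 1
f'(x) = 3x² - 8x + 1
x₀ = -2.5

Newton-Raphson formula: x_{n+1} = x_n - f(x_n)/f'(x_n)

Iteration 1:
  f(-2.500000) = -42.125000
  f'(-2.500000) = 39.750000
  x_1 = -2.500000 - (-42.125000)/39.750000 = -1.440252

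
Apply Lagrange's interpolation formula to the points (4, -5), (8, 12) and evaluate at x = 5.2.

Lagrange interpolation formula:
P(x) = Σ yᵢ × Lᵢ(x)
where Lᵢ(x) = Π_{j≠i} (x - xⱼ)/(xᵢ - xⱼ)

L_0(5.2) = (5.2 - 8)/(4 - 8) = 0.700000
L_1(5.2) = (5.2 - 4)/(8 - 4) = 0.300000

P(5.2) = (-5)×L_0(5.2) + 12×L_1(5.2)
P(5.2) = 0.100000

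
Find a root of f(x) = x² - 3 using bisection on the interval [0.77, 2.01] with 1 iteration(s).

f(x) = x² - 3
Initial interval: [0.77, 2.01]

Iteration 1:
  c_1 = (0.770000 + 2.010000)/2 = 1.390000
  f(c_1) = f(1.390000) = -1.067900
  f(a) × f(c) ≥ 0, new interval: [1.390000, 2.010000]

After 1 iteration(s), the approximation is c_1 = 1.390000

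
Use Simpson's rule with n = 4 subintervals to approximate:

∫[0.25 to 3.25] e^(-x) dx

f(x) = e^(-x)
a = 0.25, b = 3.25, n = 4
h = (b - a)/n = 0.750000

Simpson's rule: (h/3)[f(x₀) + 4f(x₁) + 2f(x₂) + ... + f(xₙ)]

x_0 = 0.2500, f(x_0) = 0.778801, coefficient = 1
x_1 = 1.0000, f(x_1) = 0.367879, coefficient = 4
x_2 = 1.7500, f(x_2) = 0.173774, coefficient = 2
x_3 = 2.5000, f(x_3) = 0.082085, coefficient = 4
x_4 = 3.2500, f(x_4) = 0.038774, coefficient = 1

I ≈ (0.750000/3) × 2.964981 = 0.741245
Exact value: 0.740027
Error: 0.001219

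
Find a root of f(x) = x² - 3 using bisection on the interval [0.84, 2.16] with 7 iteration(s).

f(x) = x² - 3
Initial interval: [0.84, 2.16]

Iteration 1:
  c_1 = (0.840000 + 2.160000)/2 = 1.500000
  f(c_1) = f(1.500000) = -0.750000
  f(a) × f(c) ≥ 0, new interval: [1.500000, 2.160000]
Iteration 2:
  c_2 = (1.500000 + 2.160000)/2 = 1.830000
  f(c_2) = f(1.830000) = 0.348900
  f(a) × f(c) < 0, new interval: [1.500000, 1.830000]
Iteration 3:
  c_3 = (1.500000 + 1.830000)/2 = 1.665000
  f(c_3) = f(1.665000) = -0.227775
  f(a) × f(c) ≥ 0, new interval: [1.665000, 1.830000]
Iteration 4:
  c_4 = (1.665000 + 1.830000)/2 = 1.747500
  f(c_4) = f(1.747500) = 0.053756
  f(a) × f(c) < 0, new interval: [1.665000, 1.747500]
Iteration 5:
  c_5 = (1.665000 + 1.747500)/2 = 1.706250
  f(c_5) = f(1.706250) = -0.088711
  f(a) × f(c) ≥ 0, new interval: [1.706250, 1.747500]
Iteration 6:
  c_6 = (1.706250 + 1.747500)/2 = 1.726875
  f(c_6) = f(1.726875) = -0.017903
  f(a) × f(c) ≥ 0, new interval: [1.726875, 1.747500]
Iteration 7:
  c_7 = (1.726875 + 1.747500)/2 = 1.737188
  f(c_7) = f(1.737188) = 0.017820
  f(a) × f(c) < 0, new interval: [1.726875, 1.737188]

After 7 iteration(s), the approximation is c_7 = 1.737188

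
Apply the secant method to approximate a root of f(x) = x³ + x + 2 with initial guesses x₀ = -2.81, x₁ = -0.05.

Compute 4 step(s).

f(x) = x³ + x + 2
x₀ = -2.81, x₁ = -0.05

Secant formula: x_{n+1} = x_n - f(x_n)(x_n - x_{n-1})/(f(x_n) - f(x_{n-1}))

Iteration 1:
  f(-2.810000) = -22.998041
  f(-0.050000) = 1.949875
  x_2 = -0.050000 - 1.949875×(-0.050000 - (-2.810000))/(1.949875 - (-22.998041))
       = -0.265716
Iteration 2:
  f(-0.050000) = 1.949875
  f(-0.265716) = 1.715524
  x_3 = -0.265716 - 1.715524×(-0.265716 - (-0.050000))/(1.715524 - 1.949875)
       = -1.844820
Iteration 3:
  f(-0.265716) = 1.715524
  f(-1.844820) = -6.123403
  x_4 = -1.844820 - (-6.123403)×(-1.844820 - (-0.265716))/(-6.123403 - 1.715524)
       = -0.611297
Iteration 4:
  f(-1.844820) = -6.123403
  f(-0.611297) = 1.160270
  x_5 = -0.611297 - 1.160270×(-0.611297 - (-1.844820))/(1.160270 - (-6.123403))
       = -0.807794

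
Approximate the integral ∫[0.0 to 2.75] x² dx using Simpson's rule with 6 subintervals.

f(x) = x²
a = 0.0, b = 2.75, n = 6
h = (b - a)/n = 0.458333

Simpson's rule: (h/3)[f(x₀) + 4f(x₁) + 2f(x₂) + ... + f(xₙ)]

x_0 = 0.0000, f(x_0) = 0.000000, coefficient = 1
x_1 = 0.4583, f(x_1) = 0.210069, coefficient = 4
x_2 = 0.9167, f(x_2) = 0.840278, coefficient = 2
x_3 = 1.3750, f(x_3) = 1.890625, coefficient = 4
x_4 = 1.8333, f(x_4) = 3.361111, coefficient = 2
x_5 = 2.2917, f(x_5) = 5.251736, coefficient = 4
x_6 = 2.7500, f(x_6) = 7.562500, coefficient = 1

I ≈ (0.458333/3) × 45.375000 = 6.932292
Exact value: 6.932292
Error: 0.000000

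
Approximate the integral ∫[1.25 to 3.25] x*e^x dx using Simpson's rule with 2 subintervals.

f(x) = x*e^x
a = 1.25, b = 3.25, n = 2
h = (b - a)/n = 1.000000

Simpson's rule: (h/3)[f(x₀) + 4f(x₁) + 2f(x₂) + ... + f(xₙ)]

x_0 = 1.2500, f(x_0) = 4.362929, coefficient = 1
x_1 = 2.2500, f(x_1) = 21.347406, coefficient = 4
x_2 = 3.2500, f(x_2) = 83.818605, coefficient = 1

I ≈ (1.000000/3) × 173.571156 = 57.857052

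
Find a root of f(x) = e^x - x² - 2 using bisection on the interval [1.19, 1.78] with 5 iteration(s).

f(x) = e^x - x² - 2
Initial interval: [1.19, 1.78]

Iteration 1:
  c_1 = (1.190000 + 1.780000)/2 = 1.485000
  f(c_1) = f(1.485000) = 0.209740
  f(a) × f(c) < 0, new interval: [1.190000, 1.485000]
Iteration 2:
  c_2 = (1.190000 + 1.485000)/2 = 1.337500
  f(c_2) = f(1.337500) = 0.020602
  f(a) × f(c) < 0, new interval: [1.190000, 1.337500]
Iteration 3:
  c_3 = (1.190000 + 1.337500)/2 = 1.263750
  f(c_3) = f(1.263750) = -0.058397
  f(a) × f(c) ≥ 0, new interval: [1.263750, 1.337500]
Iteration 4:
  c_4 = (1.263750 + 1.337500)/2 = 1.300625
  f(c_4) = f(1.300625) = -0.020035
  f(a) × f(c) ≥ 0, new interval: [1.300625, 1.337500]
Iteration 5:
  c_5 = (1.300625 + 1.337500)/2 = 1.319062
  f(c_5) = f(1.319062) = -0.000012
  f(a) × f(c) ≥ 0, new interval: [1.319062, 1.337500]

After 5 iteration(s), the approximation is c_5 = 1.319062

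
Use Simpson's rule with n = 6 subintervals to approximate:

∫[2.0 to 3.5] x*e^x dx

f(x) = x*e^x
a = 2.0, b = 3.5, n = 6
h = (b - a)/n = 0.250000

Simpson's rule: (h/3)[f(x₀) + 4f(x₁) + 2f(x₂) + ... + f(xₙ)]

x_0 = 2.0000, f(x_0) = 14.778112, coefficient = 1
x_1 = 2.2500, f(x_1) = 21.347406, coefficient = 4
x_2 = 2.5000, f(x_2) = 30.456235, coefficient = 2
x_3 = 2.7500, f(x_3) = 43.017238, coefficient = 4
x_4 = 3.0000, f(x_4) = 60.256611, coefficient = 2
x_5 = 3.2500, f(x_5) = 83.818605, coefficient = 4
x_6 = 3.5000, f(x_6) = 115.904082, coefficient = 1

I ≈ (0.250000/3) × 904.840878 = 75.403406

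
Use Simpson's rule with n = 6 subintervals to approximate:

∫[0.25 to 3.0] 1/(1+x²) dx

f(x) = 1/(1+x²)
a = 0.25, b = 3.0, n = 6
h = (b - a)/n = 0.458333

Simpson's rule: (h/3)[f(x₀) + 4f(x₁) + 2f(x₂) + ... + f(xₙ)]

x_0 = 0.2500, f(x_0) = 0.941176, coefficient = 1
x_1 = 0.7083, f(x_1) = 0.665896, coefficient = 4
x_2 = 1.1667, f(x_2) = 0.423529, coefficient = 2
x_3 = 1.6250, f(x_3) = 0.274678, coefficient = 4
x_4 = 2.0833, f(x_4) = 0.187256, coefficient = 2
x_5 = 2.5417, f(x_5) = 0.134047, coefficient = 4
x_6 = 3.0000, f(x_6) = 0.100000, coefficient = 1

I ≈ (0.458333/3) × 6.561232 = 1.002410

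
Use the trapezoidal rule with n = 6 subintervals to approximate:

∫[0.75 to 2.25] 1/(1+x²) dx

f(x) = 1/(1+x²)
a = 0.75, b = 2.25, n = 6
h = (b - a)/n = 0.250000

Trapezoidal rule: (h/2)[f(x₀) + 2f(x₁) + 2f(x₂) + ... + f(xₙ)]

x_0 = 0.7500, f(x_0) = 0.640000, coefficient = 1
x_1 = 1.0000, f(x_1) = 0.500000, coefficient = 2
x_2 = 1.2500, f(x_2) = 0.390244, coefficient = 2
x_3 = 1.5000, f(x_3) = 0.307692, coefficient = 2
x_4 = 1.7500, f(x_4) = 0.246154, coefficient = 2
x_5 = 2.0000, f(x_5) = 0.200000, coefficient = 2
x_6 = 2.2500, f(x_6) = 0.164948, coefficient = 1

I ≈ (0.250000/2) × 4.093129 = 0.511641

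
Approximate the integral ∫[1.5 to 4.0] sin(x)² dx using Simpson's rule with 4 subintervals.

f(x) = sin(x)²
a = 1.5, b = 4.0, n = 4
h = (b - a)/n = 0.625000

Simpson's rule: (h/3)[f(x₀) + 4f(x₁) + 2f(x₂) + ... + f(xₙ)]

x_0 = 1.5000, f(x_0) = 0.994996, coefficient = 1
x_1 = 2.1250, f(x_1) = 0.723044, coefficient = 4
x_2 = 2.7500, f(x_2) = 0.145665, coefficient = 2
x_3 = 3.3750, f(x_3) = 0.053497, coefficient = 4
x_4 = 4.0000, f(x_4) = 0.572750, coefficient = 1

I ≈ (0.625000/3) × 4.965239 = 1.034425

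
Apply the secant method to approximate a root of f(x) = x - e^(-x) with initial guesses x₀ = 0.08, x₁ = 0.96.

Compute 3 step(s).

f(x) = x - e^(-x)
x₀ = 0.08, x₁ = 0.96

Secant formula: x_{n+1} = x_n - f(x_n)(x_n - x_{n-1})/(f(x_n) - f(x_{n-1}))

Iteration 1:
  f(0.080000) = -0.843116
  f(0.960000) = 0.577107
  x_2 = 0.960000 - 0.577107×(0.960000 - 0.080000)/(0.577107 - (-0.843116))
       = 0.602412
Iteration 2:
  f(0.960000) = 0.577107
  f(0.602412) = 0.054923
  x_3 = 0.602412 - 0.054923×(0.602412 - 0.960000)/(0.054923 - 0.577107)
       = 0.564801
Iteration 3:
  f(0.602412) = 0.054923
  f(0.564801) = -0.003672
  x_4 = 0.564801 - (-0.003672)×(0.564801 - 0.602412)/(-0.003672 - 0.054923)
       = 0.567158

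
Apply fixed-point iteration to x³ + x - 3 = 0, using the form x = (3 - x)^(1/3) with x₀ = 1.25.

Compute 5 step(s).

Equation: x³ + x - 3 = 0
Fixed-point form: x = (3 - x)^(1/3)
x₀ = 1.25

x_1 = g(1.250000) = 1.205071
x_2 = g(1.205071) = 1.215297
x_3 = g(1.215297) = 1.212985
x_4 = g(1.212985) = 1.213508
x_5 = g(1.213508) = 1.213390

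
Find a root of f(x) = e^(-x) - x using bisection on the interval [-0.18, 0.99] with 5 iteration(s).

f(x) = e^(-x) - x
Initial interval: [-0.18, 0.99]

Iteration 1:
  c_1 = (-0.180000 + 0.990000)/2 = 0.405000
  f(c_1) = f(0.405000) = 0.261977
  f(a) × f(c) ≥ 0, new interval: [0.405000, 0.990000]
Iteration 2:
  c_2 = (0.405000 + 0.990000)/2 = 0.697500
  f(c_2) = f(0.697500) = -0.199672
  f(a) × f(c) < 0, new interval: [0.405000, 0.697500]
Iteration 3:
  c_3 = (0.405000 + 0.697500)/2 = 0.551250
  f(c_3) = f(0.551250) = 0.024979
  f(a) × f(c) ≥ 0, new interval: [0.551250, 0.697500]
Iteration 4:
  c_4 = (0.551250 + 0.697500)/2 = 0.624375
  f(c_4) = f(0.624375) = -0.088779
  f(a) × f(c) < 0, new interval: [0.551250, 0.624375]
Iteration 5:
  c_5 = (0.551250 + 0.624375)/2 = 0.587813
  f(c_5) = f(0.587813) = -0.032271
  f(a) × f(c) < 0, new interval: [0.551250, 0.587813]

After 5 iteration(s), the approximation is c_5 = 0.587813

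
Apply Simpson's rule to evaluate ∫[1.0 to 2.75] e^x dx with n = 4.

f(x) = e^x
a = 1.0, b = 2.75, n = 4
h = (b - a)/n = 0.437500

Simpson's rule: (h/3)[f(x₀) + 4f(x₁) + 2f(x₂) + ... + f(xₙ)]

x_0 = 1.0000, f(x_0) = 2.718282, coefficient = 1
x_1 = 1.4375, f(x_1) = 4.210157, coefficient = 4
x_2 = 1.8750, f(x_2) = 6.520819, coefficient = 2
x_3 = 2.3125, f(x_3) = 10.099642, coefficient = 4
x_4 = 2.7500, f(x_4) = 15.642632, coefficient = 1

I ≈ (0.437500/3) × 88.641750 = 12.926922
Exact value: 12.924350
Error: 0.002572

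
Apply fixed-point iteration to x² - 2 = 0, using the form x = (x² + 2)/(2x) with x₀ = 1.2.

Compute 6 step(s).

Equation: x² - 2 = 0
Fixed-point form: x = (x² + 2)/(2x)
x₀ = 1.2

x_1 = g(1.200000) = 1.433333
x_2 = g(1.433333) = 1.414341
x_3 = g(1.414341) = 1.414214
x_4 = g(1.414214) = 1.414214
x_5 = g(1.414214) = 1.414214
x_6 = g(1.414214) = 1.414214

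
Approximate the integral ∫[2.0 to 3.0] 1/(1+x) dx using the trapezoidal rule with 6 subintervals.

f(x) = 1/(1+x)
a = 2.0, b = 3.0, n = 6
h = (b - a)/n = 0.166667

Trapezoidal rule: (h/2)[f(x₀) + 2f(x₁) + 2f(x₂) + ... + f(xₙ)]

x_0 = 2.0000, f(x_0) = 0.333333, coefficient = 1
x_1 = 2.1667, f(x_1) = 0.315789, coefficient = 2
x_2 = 2.3333, f(x_2) = 0.300000, coefficient = 2
x_3 = 2.5000, f(x_3) = 0.285714, coefficient = 2
x_4 = 2.6667, f(x_4) = 0.272727, coefficient = 2
x_5 = 2.8333, f(x_5) = 0.260870, coefficient = 2
x_6 = 3.0000, f(x_6) = 0.250000, coefficient = 1

I ≈ (0.166667/2) × 3.453535 = 0.287795
Exact value: 0.287682
Error: 0.000112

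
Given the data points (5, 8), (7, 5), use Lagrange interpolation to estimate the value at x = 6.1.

Lagrange interpolation formula:
P(x) = Σ yᵢ × Lᵢ(x)
where Lᵢ(x) = Π_{j≠i} (x - xⱼ)/(xᵢ - xⱼ)

L_0(6.1) = (6.1 - 7)/(5 - 7) = 0.450000
L_1(6.1) = (6.1 - 5)/(7 - 5) = 0.550000

P(6.1) = 8×L_0(6.1) + 5×L_1(6.1)
P(6.1) = 6.350000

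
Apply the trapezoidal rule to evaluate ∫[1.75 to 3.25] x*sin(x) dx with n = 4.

f(x) = x*sin(x)
a = 1.75, b = 3.25, n = 4
h = (b - a)/n = 0.375000

Trapezoidal rule: (h/2)[f(x₀) + 2f(x₁) + 2f(x₂) + ... + f(xₙ)]

x_0 = 1.7500, f(x_0) = 1.721975, coefficient = 1
x_1 = 2.1250, f(x_1) = 1.806930, coefficient = 2
x_2 = 2.5000, f(x_2) = 1.496180, coefficient = 2
x_3 = 2.8750, f(x_3) = 0.757407, coefficient = 2
x_4 = 3.2500, f(x_4) = -0.351634, coefficient = 1

I ≈ (0.375000/2) × 9.491376 = 1.779633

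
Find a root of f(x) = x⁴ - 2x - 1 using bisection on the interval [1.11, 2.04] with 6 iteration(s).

f(x) = x⁴ - 2x - 1
Initial interval: [1.11, 2.04]

Iteration 1:
  c_1 = (1.110000 + 2.040000)/2 = 1.575000
  f(c_1) = f(1.575000) = 2.003500
  f(a) × f(c) < 0, new interval: [1.110000, 1.575000]
Iteration 2:
  c_2 = (1.110000 + 1.575000)/2 = 1.342500
  f(c_2) = f(1.342500) = -0.436692
  f(a) × f(c) ≥ 0, new interval: [1.342500, 1.575000]
Iteration 3:
  c_3 = (1.342500 + 1.575000)/2 = 1.458750
  f(c_3) = f(1.458750) = 0.610678
  f(a) × f(c) < 0, new interval: [1.342500, 1.458750]
Iteration 4:
  c_4 = (1.342500 + 1.458750)/2 = 1.400625
  f(c_4) = f(1.400625) = 0.047215
  f(a) × f(c) < 0, new interval: [1.342500, 1.400625]
Iteration 5:
  c_5 = (1.342500 + 1.400625)/2 = 1.371563
  f(c_5) = f(1.371563) = -0.204273
  f(a) × f(c) ≥ 0, new interval: [1.371563, 1.400625]
Iteration 6:
  c_6 = (1.371563 + 1.400625)/2 = 1.386094
  f(c_6) = f(1.386094) = -0.080963
  f(a) × f(c) ≥ 0, new interval: [1.386094, 1.400625]

After 6 iteration(s), the approximation is c_6 = 1.386094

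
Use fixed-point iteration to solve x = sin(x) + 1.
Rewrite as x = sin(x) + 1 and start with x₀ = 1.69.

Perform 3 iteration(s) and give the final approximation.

Equation: x = sin(x) + 1
Fixed-point form: x = sin(x) + 1
x₀ = 1.69

x_1 = g(1.690000) = 1.992904
x_2 = g(1.992904) = 1.912228
x_3 = g(1.912228) = 1.942276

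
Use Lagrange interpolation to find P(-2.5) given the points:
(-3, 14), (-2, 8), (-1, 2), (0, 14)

Lagrange interpolation formula:
P(x) = Σ yᵢ × Lᵢ(x)
where Lᵢ(x) = Π_{j≠i} (x - xⱼ)/(xᵢ - xⱼ)

L_0(-2.5) = (-2.5 - (-2))/(-3 - (-2)) × (-2.5 - (-1))/(-3 - (-1)) × (-2.5 - 0)/(-3 - 0) = 0.312500
L_1(-2.5) = (-2.5 - (-3))/(-2 - (-3)) × (-2.5 - (-1))/(-2 - (-1)) × (-2.5 - 0)/(-2 - 0) = 0.937500
L_2(-2.5) = (-2.5 - (-3))/(-1 - (-3)) × (-2.5 - (-2))/(-1 - (-2)) × (-2.5 - 0)/(-1 - 0) = -0.312500
L_3(-2.5) = (-2.5 - (-3))/(0 - (-3)) × (-2.5 - (-2))/(0 - (-2)) × (-2.5 - (-1))/(0 - (-1)) = 0.062500

P(-2.5) = 14×L_0(-2.5) + 8×L_1(-2.5) + 2×L_2(-2.5) + 14×L_3(-2.5)
P(-2.5) = 12.125000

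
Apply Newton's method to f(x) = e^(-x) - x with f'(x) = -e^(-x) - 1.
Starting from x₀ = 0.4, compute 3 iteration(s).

f(x) = e^(-x) - x
f'(x) = -e^(-x) - 1
x₀ = 0.4

Newton-Raphson formula: x_{n+1} = x_n - f(x_n)/f'(x_n)

Iteration 1:
  f(0.400000) = 0.270320
  f'(0.400000) = -1.670320
  x_1 = 0.400000 - 0.270320/(-1.670320) = 0.561837
Iteration 2:
  f(0.561837) = 0.008323
  f'(0.561837) = -1.570161
  x_2 = 0.561837 - 0.008323/(-1.570161) = 0.567138
Iteration 3:
  f(0.567138) = 0.000008
  f'(0.567138) = -1.567146
  x_3 = 0.567138 - 0.000008/(-1.567146) = 0.567143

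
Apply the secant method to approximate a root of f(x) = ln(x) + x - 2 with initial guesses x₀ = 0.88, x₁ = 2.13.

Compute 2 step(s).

f(x) = ln(x) + x - 2
x₀ = 0.88, x₁ = 2.13

Secant formula: x_{n+1} = x_n - f(x_n)(x_n - x_{n-1})/(f(x_n) - f(x_{n-1}))

Iteration 1:
  f(0.880000) = -1.247833
  f(2.130000) = 0.886122
  x_2 = 2.130000 - 0.886122×(2.130000 - 0.880000)/(0.886122 - (-1.247833))
       = 1.610939
Iteration 2:
  f(2.130000) = 0.886122
  f(1.610939) = 0.087757
  x_3 = 1.610939 - 0.087757×(1.610939 - 2.130000)/(0.087757 - 0.886122)
       = 1.553884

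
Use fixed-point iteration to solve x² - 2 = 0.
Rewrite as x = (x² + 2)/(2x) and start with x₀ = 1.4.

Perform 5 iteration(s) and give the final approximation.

Equation: x² - 2 = 0
Fixed-point form: x = (x² + 2)/(2x)
x₀ = 1.4

x_1 = g(1.400000) = 1.414286
x_2 = g(1.414286) = 1.414214
x_3 = g(1.414214) = 1.414214
x_4 = g(1.414214) = 1.414214
x_5 = g(1.414214) = 1.414214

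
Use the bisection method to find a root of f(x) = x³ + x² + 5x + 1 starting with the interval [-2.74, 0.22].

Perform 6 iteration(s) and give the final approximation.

f(x) = x³ + x² + 5x + 1
Initial interval: [-2.74, 0.22]

Iteration 1:
  c_1 = (-2.740000 + 0.220000)/2 = -1.260000
  f(c_1) = f(-1.260000) = -5.712776
  f(a) × f(c) ≥ 0, new interval: [-1.260000, 0.220000]
Iteration 2:
  c_2 = (-1.260000 + 0.220000)/2 = -0.520000
  f(c_2) = f(-0.520000) = -1.470208
  f(a) × f(c) ≥ 0, new interval: [-0.520000, 0.220000]
Iteration 3:
  c_3 = (-0.520000 + 0.220000)/2 = -0.150000
  f(c_3) = f(-0.150000) = 0.269125
  f(a) × f(c) < 0, new interval: [-0.520000, -0.150000]
Iteration 4:
  c_4 = (-0.520000 + (-0.150000))/2 = -0.335000
  f(c_4) = f(-0.335000) = -0.600370
  f(a) × f(c) ≥ 0, new interval: [-0.335000, -0.150000]
Iteration 5:
  c_5 = (-0.335000 + (-0.150000))/2 = -0.242500
  f(c_5) = f(-0.242500) = -0.167954
  f(a) × f(c) ≥ 0, new interval: [-0.242500, -0.150000]
Iteration 6:
  c_6 = (-0.242500 + (-0.150000))/2 = -0.196250
  f(c_6) = f(-0.196250) = 0.049706
  f(a) × f(c) < 0, new interval: [-0.242500, -0.196250]

After 6 iteration(s), the approximation is c_6 = -0.196250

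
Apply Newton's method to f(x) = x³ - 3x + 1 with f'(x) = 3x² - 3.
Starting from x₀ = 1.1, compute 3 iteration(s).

f(x) = x³ - 3x + 1
f'(x) = 3x² - 3
x₀ = 1.1

Newton-Raphson formula: x_{n+1} = x_n - f(x_n)/f'(x_n)

Iteration 1:
  f(1.100000) = -0.969000
  f'(1.100000) = 0.630000
  x_1 = 1.100000 - (-0.969000)/0.630000 = 2.638095
Iteration 2:
  f(2.638095) = 11.445661
  f'(2.638095) = 17.878639
  x_2 = 2.638095 - 11.445661/17.878639 = 1.997909
Iteration 3:
  f(1.997909) = 2.981206
  f'(1.997909) = 8.974920
  x_3 = 1.997909 - 2.981206/8.974920 = 1.665738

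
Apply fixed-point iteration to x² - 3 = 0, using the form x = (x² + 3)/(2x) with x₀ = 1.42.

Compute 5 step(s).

Equation: x² - 3 = 0
Fixed-point form: x = (x² + 3)/(2x)
x₀ = 1.42

x_1 = g(1.420000) = 1.766338
x_2 = g(1.766338) = 1.732384
x_3 = g(1.732384) = 1.732051
x_4 = g(1.732051) = 1.732051
x_5 = g(1.732051) = 1.732051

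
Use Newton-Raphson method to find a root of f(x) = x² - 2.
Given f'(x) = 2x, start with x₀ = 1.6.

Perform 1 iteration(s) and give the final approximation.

f(x) = x² - 2
f'(x) = 2x
x₀ = 1.6

Newton-Raphson formula: x_{n+1} = x_n - f(x_n)/f'(x_n)

Iteration 1:
  f(1.600000) = 0.560000
  f'(1.600000) = 3.200000
  x_1 = 1.600000 - 0.560000/3.200000 = 1.425000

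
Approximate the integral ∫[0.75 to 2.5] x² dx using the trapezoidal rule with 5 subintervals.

f(x) = x²
a = 0.75, b = 2.5, n = 5
h = (b - a)/n = 0.350000

Trapezoidal rule: (h/2)[f(x₀) + 2f(x₁) + 2f(x₂) + ... + f(xₙ)]

x_0 = 0.7500, f(x_0) = 0.562500, coefficient = 1
x_1 = 1.1000, f(x_1) = 1.210000, coefficient = 2
x_2 = 1.4500, f(x_2) = 2.102500, coefficient = 2
x_3 = 1.8000, f(x_3) = 3.240000, coefficient = 2
x_4 = 2.1500, f(x_4) = 4.622500, coefficient = 2
x_5 = 2.5000, f(x_5) = 6.250000, coefficient = 1

I ≈ (0.350000/2) × 29.162500 = 5.103437
Exact value: 5.067708
Error: 0.035729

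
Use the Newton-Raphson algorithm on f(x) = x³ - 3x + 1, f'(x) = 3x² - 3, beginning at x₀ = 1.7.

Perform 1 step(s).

f(x) = x³ - 3x + 1
f'(x) = 3x² - 3
x₀ = 1.7

Newton-Raphson formula: x_{n+1} = x_n - f(x_n)/f'(x_n)

Iteration 1:
  f(1.700000) = 0.813000
  f'(1.700000) = 5.670000
  x_1 = 1.700000 - 0.813000/5.670000 = 1.556614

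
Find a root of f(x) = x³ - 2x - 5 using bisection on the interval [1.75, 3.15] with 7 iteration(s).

f(x) = x³ - 2x - 5
Initial interval: [1.75, 3.15]

Iteration 1:
  c_1 = (1.750000 + 3.150000)/2 = 2.450000
  f(c_1) = f(2.450000) = 4.806125
  f(a) × f(c) < 0, new interval: [1.750000, 2.450000]
Iteration 2:
  c_2 = (1.750000 + 2.450000)/2 = 2.100000
  f(c_2) = f(2.100000) = 0.061000
  f(a) × f(c) < 0, new interval: [1.750000, 2.100000]
Iteration 3:
  c_3 = (1.750000 + 2.100000)/2 = 1.925000
  f(c_3) = f(1.925000) = -1.716672
  f(a) × f(c) ≥ 0, new interval: [1.925000, 2.100000]
Iteration 4:
  c_4 = (1.925000 + 2.100000)/2 = 2.012500
  f(c_4) = f(2.012500) = -0.874061
  f(a) × f(c) ≥ 0, new interval: [2.012500, 2.100000]
Iteration 5:
  c_5 = (2.012500 + 2.100000)/2 = 2.056250
  f(c_5) = f(2.056250) = -0.418338
  f(a) × f(c) ≥ 0, new interval: [2.056250, 2.100000]
Iteration 6:
  c_6 = (2.056250 + 2.100000)/2 = 2.078125
  f(c_6) = f(2.078125) = -0.181652
  f(a) × f(c) ≥ 0, new interval: [2.078125, 2.100000]
Iteration 7:
  c_7 = (2.078125 + 2.100000)/2 = 2.089062
  f(c_7) = f(2.089062) = -0.061076
  f(a) × f(c) ≥ 0, new interval: [2.089062, 2.100000]

After 7 iteration(s), the approximation is c_7 = 2.089062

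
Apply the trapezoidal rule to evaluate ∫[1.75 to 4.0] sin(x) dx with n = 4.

f(x) = sin(x)
a = 1.75, b = 4.0, n = 4
h = (b - a)/n = 0.562500

Trapezoidal rule: (h/2)[f(x₀) + 2f(x₁) + 2f(x₂) + ... + f(xₙ)]

x_0 = 1.7500, f(x_0) = 0.983986, coefficient = 1
x_1 = 2.3125, f(x_1) = 0.737319, coefficient = 2
x_2 = 2.8750, f(x_2) = 0.263446, coefficient = 2
x_3 = 3.4375, f(x_3) = -0.291608, coefficient = 2
x_4 = 4.0000, f(x_4) = -0.756802, coefficient = 1

I ≈ (0.562500/2) × 1.645497 = 0.462796
Exact value: 0.475398
Error: 0.012602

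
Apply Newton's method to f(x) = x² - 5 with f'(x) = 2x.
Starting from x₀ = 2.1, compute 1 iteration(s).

f(x) = x² - 5
f'(x) = 2x
x₀ = 2.1

Newton-Raphson formula: x_{n+1} = x_n - f(x_n)/f'(x_n)

Iteration 1:
  f(2.100000) = -0.590000
  f'(2.100000) = 4.200000
  x_1 = 2.100000 - (-0.590000)/4.200000 = 2.240476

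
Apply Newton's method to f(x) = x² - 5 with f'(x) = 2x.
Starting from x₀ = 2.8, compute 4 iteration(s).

f(x) = x² - 5
f'(x) = 2x
x₀ = 2.8

Newton-Raphson formula: x_{n+1} = x_n - f(x_n)/f'(x_n)

Iteration 1:
  f(2.800000) = 2.840000
  f'(2.800000) = 5.600000
  x_1 = 2.800000 - 2.840000/5.600000 = 2.292857
Iteration 2:
  f(2.292857) = 0.257194
  f'(2.292857) = 4.585714
  x_2 = 2.292857 - 0.257194/4.585714 = 2.236771
Iteration 3:
  f(2.236771) = 0.003146
  f'(2.236771) = 4.473543
  x_3 = 2.236771 - 0.003146/4.473543 = 2.236068
Iteration 4:
  f(2.236068) = 0.000000
  f'(2.236068) = 4.472136
  x_4 = 2.236068 - 0.000000/4.472136 = 2.236068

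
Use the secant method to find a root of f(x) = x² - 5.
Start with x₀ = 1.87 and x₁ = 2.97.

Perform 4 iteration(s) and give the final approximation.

f(x) = x² - 5
x₀ = 1.87, x₁ = 2.97

Secant formula: x_{n+1} = x_n - f(x_n)(x_n - x_{n-1})/(f(x_n) - f(x_{n-1}))

Iteration 1:
  f(1.870000) = -1.503100
  f(2.970000) = 3.820900
  x_2 = 2.970000 - 3.820900×(2.970000 - 1.870000)/(3.820900 - (-1.503100))
       = 2.180558
Iteration 2:
  f(2.970000) = 3.820900
  f(2.180558) = -0.245167
  x_3 = 2.180558 - (-0.245167)×(2.180558 - 2.970000)/(-0.245167 - 3.820900)
       = 2.228158
Iteration 3:
  f(2.180558) = -0.245167
  f(2.228158) = -0.035312
  x_4 = 2.228158 - (-0.035312)×(2.228158 - 2.180558)/(-0.035312 - (-0.245167))
       = 2.236168
Iteration 4:
  f(2.228158) = -0.035312
  f(2.236168) = 0.000445
  x_5 = 2.236168 - 0.000445×(2.236168 - 2.228158)/(0.000445 - (-0.035312))
       = 2.236068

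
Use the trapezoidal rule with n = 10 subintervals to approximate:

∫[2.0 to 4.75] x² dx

f(x) = x²
a = 2.0, b = 4.75, n = 10
h = (b - a)/n = 0.275000

Trapezoidal rule: (h/2)[f(x₀) + 2f(x₁) + 2f(x₂) + ... + f(xₙ)]

x_0 = 2.0000, f(x_0) = 4.000000, coefficient = 1
x_1 = 2.2750, f(x_1) = 5.175625, coefficient = 2
x_2 = 2.5500, f(x_2) = 6.502500, coefficient = 2
x_3 = 2.8250, f(x_3) = 7.980625, coefficient = 2
x_4 = 3.1000, f(x_4) = 9.610000, coefficient = 2
x_5 = 3.3750, f(x_5) = 11.390625, coefficient = 2
x_6 = 3.6500, f(x_6) = 13.322500, coefficient = 2
x_7 = 3.9250, f(x_7) = 15.405625, coefficient = 2
x_8 = 4.2000, f(x_8) = 17.640000, coefficient = 2
x_9 = 4.4750, f(x_9) = 20.025625, coefficient = 2
x_10 = 4.7500, f(x_10) = 22.562500, coefficient = 1

I ≈ (0.275000/2) × 240.668750 = 33.091953
Exact value: 33.057292
Error: 0.034661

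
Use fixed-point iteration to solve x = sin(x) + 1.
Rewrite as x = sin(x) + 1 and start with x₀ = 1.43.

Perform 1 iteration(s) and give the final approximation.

Equation: x = sin(x) + 1
Fixed-point form: x = sin(x) + 1
x₀ = 1.43

x_1 = g(1.430000) = 1.990105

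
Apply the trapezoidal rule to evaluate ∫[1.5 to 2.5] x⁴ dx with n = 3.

f(x) = x⁴
a = 1.5, b = 2.5, n = 3
h = (b - a)/n = 0.333333

Trapezoidal rule: (h/2)[f(x₀) + 2f(x₁) + 2f(x₂) + ... + f(xₙ)]

x_0 = 1.5000, f(x_0) = 5.062500, coefficient = 1
x_1 = 1.8333, f(x_1) = 11.297068, coefficient = 2
x_2 = 2.1667, f(x_2) = 22.037809, coefficient = 2
x_3 = 2.5000, f(x_3) = 39.062500, coefficient = 1

I ≈ (0.333333/2) × 110.794753 = 18.465792
Exact value: 18.012500
Error: 0.453292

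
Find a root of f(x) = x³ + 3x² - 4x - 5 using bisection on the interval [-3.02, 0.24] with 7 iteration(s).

f(x) = x³ + 3x² - 4x - 5
Initial interval: [-3.02, 0.24]

Iteration 1:
  c_1 = (-3.020000 + 0.240000)/2 = -1.390000
  f(c_1) = f(-1.390000) = 3.670681
  f(a) × f(c) ≥ 0, new interval: [-1.390000, 0.240000]
Iteration 2:
  c_2 = (-1.390000 + 0.240000)/2 = -0.575000
  f(c_2) = f(-0.575000) = -1.898234
  f(a) × f(c) < 0, new interval: [-1.390000, -0.575000]
Iteration 3:
  c_3 = (-1.390000 + (-0.575000))/2 = -0.982500
  f(c_3) = f(-0.982500) = 0.877505
  f(a) × f(c) ≥ 0, new interval: [-0.982500, -0.575000]
Iteration 4:
  c_4 = (-0.982500 + (-0.575000))/2 = -0.778750
  f(c_4) = f(-0.778750) = -0.537919
  f(a) × f(c) < 0, new interval: [-0.982500, -0.778750]
Iteration 5:
  c_5 = (-0.982500 + (-0.778750))/2 = -0.880625
  f(c_5) = f(-0.880625) = 0.166076
  f(a) × f(c) ≥ 0, new interval: [-0.880625, -0.778750]
Iteration 6:
  c_6 = (-0.880625 + (-0.778750))/2 = -0.829688
  f(c_6) = f(-0.829688) = -0.187247
  f(a) × f(c) < 0, new interval: [-0.880625, -0.829688]
Iteration 7:
  c_7 = (-0.880625 + (-0.829688))/2 = -0.855156
  f(c_7) = f(-0.855156) = -0.010867
  f(a) × f(c) < 0, new interval: [-0.880625, -0.855156]

After 7 iteration(s), the approximation is c_7 = -0.855156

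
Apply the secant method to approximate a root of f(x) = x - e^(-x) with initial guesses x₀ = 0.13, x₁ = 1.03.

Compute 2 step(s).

f(x) = x - e^(-x)
x₀ = 0.13, x₁ = 1.03

Secant formula: x_{n+1} = x_n - f(x_n)(x_n - x_{n-1})/(f(x_n) - f(x_{n-1}))

Iteration 1:
  f(0.130000) = -0.748095
  f(1.030000) = 0.672993
  x_2 = 1.030000 - 0.672993×(1.030000 - 0.130000)/(0.672993 - (-0.748095))
       = 0.603782
Iteration 2:
  f(1.030000) = 0.672993
  f(0.603782) = 0.057042
  x_3 = 0.603782 - 0.057042×(0.603782 - 1.030000)/(0.057042 - 0.672993)
       = 0.564311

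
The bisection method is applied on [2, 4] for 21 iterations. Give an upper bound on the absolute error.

Bisection error bound: |error| ≤ (b-a)/2^n
|error| ≤ (4 - 2)/2^21 = 2/2^21
|error| ≤ 0.0000009537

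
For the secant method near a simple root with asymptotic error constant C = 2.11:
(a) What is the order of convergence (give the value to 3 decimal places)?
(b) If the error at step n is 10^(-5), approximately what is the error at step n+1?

(a) Secant method has superlinear convergence with order φ = (1+√5)/2 ≈ 1.618.
    This means |e_{n+1}| ≈ C|e_n|^1.618.

(b) With |e_n| = 10^(-5) and C = 2.11:
    |e_{n+1}| ≈ 2.11 × (10^(-5))^1.618 = 2.11 × 10^(-8.09)

(a) ≈ 1.618 (golden ratio); (b) |e_{n+1}| ≈ 1.714e-08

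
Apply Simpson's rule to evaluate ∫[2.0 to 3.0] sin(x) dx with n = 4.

f(x) = sin(x)
a = 2.0, b = 3.0, n = 4
h = (b - a)/n = 0.250000

Simpson's rule: (h/3)[f(x₀) + 4f(x₁) + 2f(x₂) + ... + f(xₙ)]

x_0 = 2.0000, f(x_0) = 0.909297, coefficient = 1
x_1 = 2.2500, f(x_1) = 0.778073, coefficient = 4
x_2 = 2.5000, f(x_2) = 0.598472, coefficient = 2
x_3 = 2.7500, f(x_3) = 0.381661, coefficient = 4
x_4 = 3.0000, f(x_4) = 0.141120, coefficient = 1

I ≈ (0.250000/3) × 6.886298 = 0.573858
Exact value: 0.573846
Error: 0.000013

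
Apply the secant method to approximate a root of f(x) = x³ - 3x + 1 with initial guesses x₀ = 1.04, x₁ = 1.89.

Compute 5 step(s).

f(x) = x³ - 3x + 1
x₀ = 1.04, x₁ = 1.89

Secant formula: x_{n+1} = x_n - f(x_n)(x_n - x_{n-1})/(f(x_n) - f(x_{n-1}))

Iteration 1:
  f(1.040000) = -0.995136
  f(1.890000) = 2.081269
  x_2 = 1.890000 - 2.081269×(1.890000 - 1.040000)/(2.081269 - (-0.995136))
       = 1.314953
Iteration 2:
  f(1.890000) = 2.081269
  f(1.314953) = -0.671173
  x_3 = 1.314953 - (-0.671173)×(1.314953 - 1.890000)/(-0.671173 - 2.081269)
       = 1.455176
Iteration 3:
  f(1.314953) = -0.671173
  f(1.455176) = -0.284139
  x_4 = 1.455176 - (-0.284139)×(1.455176 - 1.314953)/(-0.284139 - (-0.671173))
       = 1.558120
Iteration 4:
  f(1.455176) = -0.284139
  f(1.558120) = 0.108348
  x_5 = 1.558120 - 0.108348×(1.558120 - 1.455176)/(0.108348 - (-0.284139))
       = 1.529702
Iteration 5:
  f(1.558120) = 0.108348
  f(1.529702) = -0.009622
  x_6 = 1.529702 - (-0.009622)×(1.529702 - 1.558120)/(-0.009622 - 0.108348)
       = 1.532020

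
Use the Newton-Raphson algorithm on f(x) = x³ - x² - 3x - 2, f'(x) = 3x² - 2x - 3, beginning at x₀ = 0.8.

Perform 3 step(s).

f(x) = x³ - x² - 3x - 2
f'(x) = 3x² - 2x - 3
x₀ = 0.8

Newton-Raphson formula: x_{n+1} = x_n - f(x_n)/f'(x_n)

Iteration 1:
  f(0.800000) = -4.528000
  f'(0.800000) = -2.680000
  x_1 = 0.800000 - (-4.528000)/(-2.680000) = -0.889552
Iteration 2:
  f(-0.889552) = -0.826552
  f'(-0.889552) = 1.153014
  x_2 = -0.889552 - (-0.826552)/1.153014 = -0.172690
Iteration 3:
  f(-0.172690) = -1.516901
  f'(-0.172690) = -2.565154
  x_3 = -0.172690 - (-1.516901)/(-2.565154) = -0.764039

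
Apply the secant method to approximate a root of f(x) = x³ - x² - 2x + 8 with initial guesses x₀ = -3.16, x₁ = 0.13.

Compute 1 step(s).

f(x) = x³ - x² - 2x + 8
x₀ = -3.16, x₁ = 0.13

Secant formula: x_{n+1} = x_n - f(x_n)(x_n - x_{n-1})/(f(x_n) - f(x_{n-1}))

Iteration 1:
  f(-3.160000) = -27.220096
  f(0.130000) = 7.725297
  x_2 = 0.130000 - 7.725297×(0.130000 - (-3.160000))/(7.725297 - (-27.220096))
       = -0.597313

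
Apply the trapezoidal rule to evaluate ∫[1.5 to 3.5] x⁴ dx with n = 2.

f(x) = x⁴
a = 1.5, b = 3.5, n = 2
h = (b - a)/n = 1.000000

Trapezoidal rule: (h/2)[f(x₀) + 2f(x₁) + 2f(x₂) + ... + f(xₙ)]

x_0 = 1.5000, f(x_0) = 5.062500, coefficient = 1
x_1 = 2.5000, f(x_1) = 39.062500, coefficient = 2
x_2 = 3.5000, f(x_2) = 150.062500, coefficient = 1

I ≈ (1.000000/2) × 233.250000 = 116.625000
Exact value: 103.525000
Error: 13.100000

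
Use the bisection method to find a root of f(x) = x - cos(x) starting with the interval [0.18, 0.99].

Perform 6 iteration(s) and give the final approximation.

f(x) = x - cos(x)
Initial interval: [0.18, 0.99]

Iteration 1:
  c_1 = (0.180000 + 0.990000)/2 = 0.585000
  f(c_1) = f(0.585000) = -0.248712
  f(a) × f(c) ≥ 0, new interval: [0.585000, 0.990000]
Iteration 2:
  c_2 = (0.585000 + 0.990000)/2 = 0.787500
  f(c_2) = f(0.787500) = 0.081881
  f(a) × f(c) < 0, new interval: [0.585000, 0.787500]
Iteration 3:
  c_3 = (0.585000 + 0.787500)/2 = 0.686250
  f(c_3) = f(0.686250) = -0.087378
  f(a) × f(c) ≥ 0, new interval: [0.686250, 0.787500]
Iteration 4:
  c_4 = (0.686250 + 0.787500)/2 = 0.736875
  f(c_4) = f(0.736875) = -0.003697
  f(a) × f(c) ≥ 0, new interval: [0.736875, 0.787500]
Iteration 5:
  c_5 = (0.736875 + 0.787500)/2 = 0.762188
  f(c_5) = f(0.762188) = 0.038860
  f(a) × f(c) < 0, new interval: [0.736875, 0.762188]
Iteration 6:
  c_6 = (0.736875 + 0.762188)/2 = 0.749531
  f(c_6) = f(0.749531) = 0.017523
  f(a) × f(c) < 0, new interval: [0.736875, 0.749531]

After 6 iteration(s), the approximation is c_6 = 0.749531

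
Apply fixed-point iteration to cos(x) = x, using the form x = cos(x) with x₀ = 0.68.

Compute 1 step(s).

Equation: cos(x) = x
Fixed-point form: x = cos(x)
x₀ = 0.68

x_1 = g(0.680000) = 0.777573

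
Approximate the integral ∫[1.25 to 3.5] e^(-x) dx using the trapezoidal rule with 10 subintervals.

f(x) = e^(-x)
a = 1.25, b = 3.5, n = 10
h = (b - a)/n = 0.225000

Trapezoidal rule: (h/2)[f(x₀) + 2f(x₁) + 2f(x₂) + ... + f(xₙ)]

x_0 = 1.2500, f(x_0) = 0.286505, coefficient = 1
x_1 = 1.4750, f(x_1) = 0.228779, coefficient = 2
x_2 = 1.7000, f(x_2) = 0.182684, coefficient = 2
x_3 = 1.9250, f(x_3) = 0.145876, coefficient = 2
x_4 = 2.1500, f(x_4) = 0.116484, coefficient = 2
x_5 = 2.3750, f(x_5) = 0.093014, coefficient = 2
x_6 = 2.6000, f(x_6) = 0.074274, coefficient = 2
x_7 = 2.8250, f(x_7) = 0.059309, coefficient = 2
x_8 = 3.0500, f(x_8) = 0.047359, coefficient = 2
x_9 = 3.2750, f(x_9) = 0.037817, coefficient = 2
x_10 = 3.5000, f(x_10) = 0.030197, coefficient = 1

I ≈ (0.225000/2) × 2.287892 = 0.257388
Exact value: 0.256307
Error: 0.001080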